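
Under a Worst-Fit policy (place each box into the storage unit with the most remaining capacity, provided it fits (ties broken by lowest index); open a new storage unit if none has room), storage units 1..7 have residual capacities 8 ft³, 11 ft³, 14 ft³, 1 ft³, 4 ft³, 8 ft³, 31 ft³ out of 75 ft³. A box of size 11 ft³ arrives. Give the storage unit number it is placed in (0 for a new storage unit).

Storage units with room: storage unit 2 (11 ft³), storage unit 3 (14 ft³), storage unit 7 (31 ft³).
Most room is storage unit 7 with 31 ft³ free.

7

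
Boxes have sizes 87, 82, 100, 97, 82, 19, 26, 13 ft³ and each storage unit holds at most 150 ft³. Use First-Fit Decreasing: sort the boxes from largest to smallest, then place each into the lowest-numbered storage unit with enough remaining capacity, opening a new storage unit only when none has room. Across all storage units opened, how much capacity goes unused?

Sorted descending: 100, 97, 87, 82, 82, 26, 19, 13.
Put 100 ft³ in storage unit 1; 50 ft³ remain.
Put 97 ft³ in storage unit 2; 53 ft³ remain.
Put 87 ft³ in storage unit 3; 63 ft³ remain.
Put 82 ft³ in storage unit 4; 68 ft³ remain.
Put 82 ft³ in storage unit 5; 68 ft³ remain.
Put 26 ft³ in storage unit 1; 24 ft³ remain.
Put 19 ft³ in storage unit 1; 5 ft³ remain.
Put 13 ft³ in storage unit 2; 40 ft³ remain.
5 storage units × 150 ft³ = 750 ft³; used 506 ft³; unused 244 ft³.

244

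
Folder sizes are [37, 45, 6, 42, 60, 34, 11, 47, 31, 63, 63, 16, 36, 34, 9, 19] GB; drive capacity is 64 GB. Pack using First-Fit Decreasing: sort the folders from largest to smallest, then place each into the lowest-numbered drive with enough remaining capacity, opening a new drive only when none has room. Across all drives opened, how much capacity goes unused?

Sorted descending: 63, 63, 60, 47, 45, 42, 37, 36, 34, 34, 31, 19, 16, 11, 9, 6.
63 GB → drive 1 (remaining 1 GB)
63 GB → drive 2 (remaining 1 GB)
60 GB → drive 3 (remaining 4 GB)
47 GB → drive 4 (remaining 17 GB)
45 GB → drive 5 (remaining 19 GB)
42 GB → drive 6 (remaining 22 GB)
37 GB → drive 7 (remaining 27 GB)
36 GB → drive 8 (remaining 28 GB)
34 GB → drive 9 (remaining 30 GB)
34 GB → drive 10 (remaining 30 GB)
31 GB → drive 11 (remaining 33 GB)
19 GB → drive 5 (remaining 0 GB)
16 GB → drive 4 (remaining 1 GB)
11 GB → drive 6 (remaining 11 GB)
9 GB → drive 6 (remaining 2 GB)
6 GB → drive 7 (remaining 21 GB)
11 drives × 64 GB = 704 GB; used 553 GB; unused 151 GB.

151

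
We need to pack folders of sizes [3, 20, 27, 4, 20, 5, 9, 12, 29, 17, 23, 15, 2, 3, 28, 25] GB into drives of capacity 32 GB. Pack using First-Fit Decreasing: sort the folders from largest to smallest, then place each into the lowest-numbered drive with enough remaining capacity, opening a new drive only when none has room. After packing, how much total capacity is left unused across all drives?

Sorted descending: 29, 28, 27, 25, 23, 20, 20, 17, 15, 12, 9, 5, 4, 3, 3, 2.
29 GB → drive 1 (remaining 3 GB)
28 GB → drive 2 (remaining 4 GB)
27 GB → drive 3 (remaining 5 GB)
25 GB → drive 4 (remaining 7 GB)
23 GB → drive 5 (remaining 9 GB)
20 GB → drive 6 (remaining 12 GB)
20 GB → drive 7 (remaining 12 GB)
17 GB → drive 8 (remaining 15 GB)
15 GB → drive 8 (remaining 0 GB)
12 GB → drive 6 (remaining 0 GB)
9 GB → drive 5 (remaining 0 GB)
5 GB → drive 3 (remaining 0 GB)
4 GB → drive 2 (remaining 0 GB)
3 GB → drive 1 (remaining 0 GB)
3 GB → drive 4 (remaining 4 GB)
2 GB → drive 4 (remaining 2 GB)
8 drives × 32 GB = 256 GB; used 242 GB; unused 14 GB.

14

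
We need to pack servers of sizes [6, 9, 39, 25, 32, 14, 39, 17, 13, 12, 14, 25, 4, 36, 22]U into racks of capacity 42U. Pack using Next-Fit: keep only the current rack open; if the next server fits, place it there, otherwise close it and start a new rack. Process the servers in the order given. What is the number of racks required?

rack 1: place 6U, 36U left
rack 1: place 9U, 27U left
rack 2: place 39U, 3U left
rack 3: place 25U, 17U left
rack 4: place 32U, 10U left
rack 5: place 14U, 28U left
rack 6: place 39U, 3U left
rack 7: place 17U, 25U left
rack 7: place 13U, 12U left
rack 7: place 12U, 0U left
rack 8: place 14U, 28U left
rack 8: place 25U, 3U left
rack 9: place 4U, 38U left
rack 9: place 36U, 2U left
rack 10: place 22U, 20U left
Final racks: [6,9] [39] [25] [32] [14] [39] [17,13,12] [14,25] [4,36] [22].

10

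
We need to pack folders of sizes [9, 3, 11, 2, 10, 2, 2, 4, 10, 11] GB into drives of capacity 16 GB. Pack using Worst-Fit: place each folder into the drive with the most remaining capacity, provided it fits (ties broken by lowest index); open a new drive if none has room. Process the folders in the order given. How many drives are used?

9 GB → drive 1 (remaining 7 GB)
3 GB → drive 1 (remaining 4 GB)
11 GB → drive 2 (remaining 5 GB)
2 GB → drive 2 (remaining 3 GB)
10 GB → drive 3 (remaining 6 GB)
2 GB → drive 3 (remaining 4 GB)
2 GB → drive 1 (remaining 2 GB)
4 GB → drive 3 (remaining 0 GB)
10 GB → drive 4 (remaining 6 GB)
11 GB → drive 5 (remaining 5 GB)
Final drives: [9,3,2] [11,2] [10,2,4] [10] [11].

5 drives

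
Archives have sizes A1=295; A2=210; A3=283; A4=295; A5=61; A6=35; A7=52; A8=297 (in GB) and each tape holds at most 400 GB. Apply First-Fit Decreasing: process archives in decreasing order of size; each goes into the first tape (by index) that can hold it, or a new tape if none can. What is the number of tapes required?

5

Sorted descending: 297, 295, 295, 283, 210, 61, 52, 35.
297 GB → tape 1 (remaining 103 GB)
295 GB → tape 2 (remaining 105 GB)
295 GB → tape 3 (remaining 105 GB)
283 GB → tape 4 (remaining 117 GB)
210 GB → tape 5 (remaining 190 GB)
61 GB → tape 1 (remaining 42 GB)
52 GB → tape 2 (remaining 53 GB)
35 GB → tape 1 (remaining 7 GB)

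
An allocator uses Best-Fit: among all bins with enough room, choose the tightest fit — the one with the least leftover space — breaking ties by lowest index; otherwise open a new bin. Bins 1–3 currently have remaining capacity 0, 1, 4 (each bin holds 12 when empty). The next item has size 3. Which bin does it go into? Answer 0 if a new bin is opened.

Bins with room: bin 3 (4).
Tightest fit is bin 3 with 4 free.

3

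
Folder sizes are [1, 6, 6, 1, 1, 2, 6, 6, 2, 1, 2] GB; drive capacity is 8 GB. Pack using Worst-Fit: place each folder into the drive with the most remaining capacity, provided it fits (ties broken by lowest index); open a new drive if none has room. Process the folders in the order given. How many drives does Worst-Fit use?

5 drives

drive 1: place 1 GB, 7 GB left
drive 1: place 6 GB, 1 GB left
drive 2: place 6 GB, 2 GB left
drive 2: place 1 GB, 1 GB left
drive 1: place 1 GB, 0 GB left
drive 3: place 2 GB, 6 GB left
drive 3: place 6 GB, 0 GB left
drive 4: place 6 GB, 2 GB left
drive 4: place 2 GB, 0 GB left
drive 2: place 1 GB, 0 GB left
drive 5: place 2 GB, 6 GB left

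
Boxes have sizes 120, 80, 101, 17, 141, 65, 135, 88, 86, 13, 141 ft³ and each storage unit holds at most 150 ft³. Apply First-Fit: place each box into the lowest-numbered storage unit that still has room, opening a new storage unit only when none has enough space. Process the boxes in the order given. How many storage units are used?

storage unit 1: place 120 ft³, 30 ft³ left
storage unit 2: place 80 ft³, 70 ft³ left
storage unit 3: place 101 ft³, 49 ft³ left
storage unit 1: place 17 ft³, 13 ft³ left
storage unit 4: place 141 ft³, 9 ft³ left
storage unit 2: place 65 ft³, 5 ft³ left
storage unit 5: place 135 ft³, 15 ft³ left
storage unit 6: place 88 ft³, 62 ft³ left
storage unit 7: place 86 ft³, 64 ft³ left
storage unit 1: place 13 ft³, 0 ft³ left
storage unit 8: place 141 ft³, 9 ft³ left
Final storage units: [120,17,13] [80,65] [101] [141] [135] [88] [86] [141].

8 storage units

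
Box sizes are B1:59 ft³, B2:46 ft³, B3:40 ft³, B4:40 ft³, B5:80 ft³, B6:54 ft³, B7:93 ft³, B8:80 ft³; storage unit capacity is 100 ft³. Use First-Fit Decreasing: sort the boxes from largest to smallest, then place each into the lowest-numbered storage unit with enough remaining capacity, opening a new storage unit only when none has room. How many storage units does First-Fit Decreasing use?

6

Sorted descending: 93, 80, 80, 59, 54, 46, 40, 40.
storage unit 1: place 93 ft³, 7 ft³ left
storage unit 2: place 80 ft³, 20 ft³ left
storage unit 3: place 80 ft³, 20 ft³ left
storage unit 4: place 59 ft³, 41 ft³ left
storage unit 5: place 54 ft³, 46 ft³ left
storage unit 5: place 46 ft³, 0 ft³ left
storage unit 4: place 40 ft³, 1 ft³ left
storage unit 6: place 40 ft³, 60 ft³ left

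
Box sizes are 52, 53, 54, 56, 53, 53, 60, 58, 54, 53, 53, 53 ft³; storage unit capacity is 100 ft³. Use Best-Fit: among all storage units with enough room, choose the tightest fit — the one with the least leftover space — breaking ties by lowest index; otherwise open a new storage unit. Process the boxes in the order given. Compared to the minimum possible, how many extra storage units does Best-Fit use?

Best-Fit: [52] [53] [54] [56] [53] [53] [60] [58] [54] [53] [53] [53] → 12 storage units.
12 boxes exceed 50 ft³ (half the capacity), and no two of those can share a storage unit, so at least 12 storage units are needed.
So 12 is already optimal.

0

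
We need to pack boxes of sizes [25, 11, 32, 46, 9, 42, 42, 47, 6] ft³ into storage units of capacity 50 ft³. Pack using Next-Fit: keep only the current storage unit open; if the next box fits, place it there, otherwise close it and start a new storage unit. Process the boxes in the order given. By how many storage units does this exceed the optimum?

2

Next-Fit: [25,11] [32] [46] [9] [42] [42] [47] [6] → 8 storage units.
Total size 260 ft³; any packing needs at least ⌈260/50⌉ = 6 storage units.
An optimal packing achieves that bound: [47] [46] [42,6] [42] [32,11] [25,9] → 6 storage units.
Excess: 8 − 6 = 2.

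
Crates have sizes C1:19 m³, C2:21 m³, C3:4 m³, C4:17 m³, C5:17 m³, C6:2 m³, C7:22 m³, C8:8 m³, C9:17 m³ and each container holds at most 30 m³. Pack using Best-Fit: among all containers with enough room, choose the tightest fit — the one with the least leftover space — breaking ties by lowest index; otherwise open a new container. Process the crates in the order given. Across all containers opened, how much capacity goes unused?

Put C1 (19 m³) in container 1; 11 m³ remain.
Put C2 (21 m³) in container 2; 9 m³ remain.
Put C3 (4 m³) in container 2; 5 m³ remain.
Put C4 (17 m³) in container 3; 13 m³ remain.
Put C5 (17 m³) in container 4; 13 m³ remain.
Put C6 (2 m³) in container 2; 3 m³ remain.
Put C7 (22 m³) in container 5; 8 m³ remain.
Put C8 (8 m³) in container 5; 0 m³ remain.
Put C9 (17 m³) in container 6; 13 m³ remain.
6 containers × 30 m³ = 180 m³; used 127 m³; unused 53 m³.

53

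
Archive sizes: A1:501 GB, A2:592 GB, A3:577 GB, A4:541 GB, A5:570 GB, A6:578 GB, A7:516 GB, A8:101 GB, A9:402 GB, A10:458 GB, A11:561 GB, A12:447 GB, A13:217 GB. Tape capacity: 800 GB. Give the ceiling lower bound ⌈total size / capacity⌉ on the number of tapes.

8 tapes

Total size = 501 + 592 + 577 + 541 + 570 + 578 + 516 + 101 + 402 + 458 + 561 + 447 + 217 = 6061 GB.
⌈6061 / 800⌉ = 8.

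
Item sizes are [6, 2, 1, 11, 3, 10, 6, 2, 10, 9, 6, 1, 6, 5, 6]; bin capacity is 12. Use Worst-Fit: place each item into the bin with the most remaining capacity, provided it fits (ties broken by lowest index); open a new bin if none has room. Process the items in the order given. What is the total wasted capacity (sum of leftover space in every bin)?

24

bin 1: place 6, 6 left
bin 1: place 2, 4 left
bin 1: place 1, 3 left
bin 2: place 11, 1 left
bin 1: place 3, 0 left
bin 3: place 10, 2 left
bin 4: place 6, 6 left
bin 4: place 2, 4 left
bin 5: place 10, 2 left
bin 6: place 9, 3 left
bin 7: place 6, 6 left
bin 7: place 1, 5 left
bin 8: place 6, 6 left
bin 8: place 5, 1 left
bin 9: place 6, 6 left
9 bins × 12 = 108; used 84; unused 24.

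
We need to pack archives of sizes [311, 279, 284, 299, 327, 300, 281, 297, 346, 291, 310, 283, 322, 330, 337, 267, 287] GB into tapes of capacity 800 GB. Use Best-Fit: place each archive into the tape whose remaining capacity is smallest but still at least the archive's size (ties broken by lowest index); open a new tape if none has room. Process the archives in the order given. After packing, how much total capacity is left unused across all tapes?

2049

311 GB → tape 1 (remaining 489 GB)
279 GB → tape 1 (remaining 210 GB)
284 GB → tape 2 (remaining 516 GB)
299 GB → tape 2 (remaining 217 GB)
327 GB → tape 3 (remaining 473 GB)
300 GB → tape 3 (remaining 173 GB)
281 GB → tape 4 (remaining 519 GB)
297 GB → tape 4 (remaining 222 GB)
346 GB → tape 5 (remaining 454 GB)
291 GB → tape 5 (remaining 163 GB)
310 GB → tape 6 (remaining 490 GB)
283 GB → tape 6 (remaining 207 GB)
322 GB → tape 7 (remaining 478 GB)
330 GB → tape 7 (remaining 148 GB)
337 GB → tape 8 (remaining 463 GB)
267 GB → tape 8 (remaining 196 GB)
287 GB → tape 9 (remaining 513 GB)
9 tapes × 800 GB = 7200 GB; used 5151 GB; unused 2049 GB.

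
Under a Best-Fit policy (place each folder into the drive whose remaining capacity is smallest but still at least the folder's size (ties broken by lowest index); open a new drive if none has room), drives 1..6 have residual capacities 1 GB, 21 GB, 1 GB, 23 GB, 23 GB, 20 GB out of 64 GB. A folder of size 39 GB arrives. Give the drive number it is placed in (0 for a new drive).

0

No drive has ≥ 39 GB free, so a new drive is opened.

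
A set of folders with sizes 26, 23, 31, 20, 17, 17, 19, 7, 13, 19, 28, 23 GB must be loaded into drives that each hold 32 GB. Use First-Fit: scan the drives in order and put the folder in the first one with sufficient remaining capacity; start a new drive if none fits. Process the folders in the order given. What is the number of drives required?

10

26 GB → drive 1 (remaining 6 GB)
23 GB → drive 2 (remaining 9 GB)
31 GB → drive 3 (remaining 1 GB)
20 GB → drive 4 (remaining 12 GB)
17 GB → drive 5 (remaining 15 GB)
17 GB → drive 6 (remaining 15 GB)
19 GB → drive 7 (remaining 13 GB)
7 GB → drive 2 (remaining 2 GB)
13 GB → drive 5 (remaining 2 GB)
19 GB → drive 8 (remaining 13 GB)
28 GB → drive 9 (remaining 4 GB)
23 GB → drive 10 (remaining 9 GB)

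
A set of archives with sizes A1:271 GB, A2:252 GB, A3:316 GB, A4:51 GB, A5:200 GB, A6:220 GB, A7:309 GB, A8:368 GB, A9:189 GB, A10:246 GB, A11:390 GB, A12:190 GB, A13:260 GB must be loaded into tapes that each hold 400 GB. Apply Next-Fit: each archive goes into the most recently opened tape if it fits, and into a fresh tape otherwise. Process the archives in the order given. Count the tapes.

12 tapes

Put A1 (271 GB) in tape 1; 129 GB remain.
Put A2 (252 GB) in tape 2; 148 GB remain.
Put A3 (316 GB) in tape 3; 84 GB remain.
Put A4 (51 GB) in tape 3; 33 GB remain.
Put A5 (200 GB) in tape 4; 200 GB remain.
Put A6 (220 GB) in tape 5; 180 GB remain.
Put A7 (309 GB) in tape 6; 91 GB remain.
Put A8 (368 GB) in tape 7; 32 GB remain.
Put A9 (189 GB) in tape 8; 211 GB remain.
Put A10 (246 GB) in tape 9; 154 GB remain.
Put A11 (390 GB) in tape 10; 10 GB remain.
Put A12 (190 GB) in tape 11; 210 GB remain.
Put A13 (260 GB) in tape 12; 140 GB remain.
Final tapes: [271] [252] [316,51] [200] [220] [309] [368] [189] [246] [390] [190] [260].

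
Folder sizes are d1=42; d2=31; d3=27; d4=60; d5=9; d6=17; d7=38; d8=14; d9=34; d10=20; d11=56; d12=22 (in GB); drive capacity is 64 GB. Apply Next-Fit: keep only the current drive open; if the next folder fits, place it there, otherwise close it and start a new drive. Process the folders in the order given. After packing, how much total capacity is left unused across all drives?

Put d1 (42 GB) in drive 1; 22 GB remain.
Put d2 (31 GB) in drive 2; 33 GB remain.
Put d3 (27 GB) in drive 2; 6 GB remain.
Put d4 (60 GB) in drive 3; 4 GB remain.
Put d5 (9 GB) in drive 4; 55 GB remain.
Put d6 (17 GB) in drive 4; 38 GB remain.
Put d7 (38 GB) in drive 4; 0 GB remain.
Put d8 (14 GB) in drive 5; 50 GB remain.
Put d9 (34 GB) in drive 5; 16 GB remain.
Put d10 (20 GB) in drive 6; 44 GB remain.
Put d11 (56 GB) in drive 7; 8 GB remain.
Put d12 (22 GB) in drive 8; 42 GB remain.
8 drives × 64 GB = 512 GB; used 370 GB; unused 142 GB.

142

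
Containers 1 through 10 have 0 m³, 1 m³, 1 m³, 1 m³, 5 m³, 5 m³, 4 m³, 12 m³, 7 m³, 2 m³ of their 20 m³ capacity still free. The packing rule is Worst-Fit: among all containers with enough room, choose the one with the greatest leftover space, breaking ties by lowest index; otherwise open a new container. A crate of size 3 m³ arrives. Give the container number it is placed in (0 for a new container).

Containers with room: container 5 (5 m³), container 6 (5 m³), container 7 (4 m³), container 8 (12 m³), container 9 (7 m³).
Most room is container 8 with 12 m³ free.

8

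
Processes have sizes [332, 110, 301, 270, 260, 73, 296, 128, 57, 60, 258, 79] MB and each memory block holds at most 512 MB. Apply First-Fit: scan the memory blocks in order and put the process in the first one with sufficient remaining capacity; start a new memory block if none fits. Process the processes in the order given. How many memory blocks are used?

6 memory blocks

Put 332 MB in memory block 1; 180 MB remain.
Put 110 MB in memory block 1; 70 MB remain.
Put 301 MB in memory block 2; 211 MB remain.
Put 270 MB in memory block 3; 242 MB remain.
Put 260 MB in memory block 4; 252 MB remain.
Put 73 MB in memory block 2; 138 MB remain.
Put 296 MB in memory block 5; 216 MB remain.
Put 128 MB in memory block 2; 10 MB remain.
Put 57 MB in memory block 1; 13 MB remain.
Put 60 MB in memory block 3; 182 MB remain.
Put 258 MB in memory block 6; 254 MB remain.
Put 79 MB in memory block 3; 103 MB remain.
Final memory blocks: [332,110,57] [301,73,128] [270,60,79] [260] [296] [258].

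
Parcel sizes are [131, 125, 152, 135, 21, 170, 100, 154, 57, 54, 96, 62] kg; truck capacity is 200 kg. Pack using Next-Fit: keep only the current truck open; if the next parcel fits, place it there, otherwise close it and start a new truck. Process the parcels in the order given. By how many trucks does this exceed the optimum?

Next-Fit: [131] [125] [152] [135,21] [170] [100] [154] [57,54] [96,62] → 9 trucks.
Total size 1257 kg; any packing needs at least ⌈1257/200⌉ = 7 trucks.
An optimal packing achieves that bound: [170,21] [154] [152] [135,62] [131,57] [125,54] [100,96] → 7 trucks.
Excess: 9 − 7 = 2.

2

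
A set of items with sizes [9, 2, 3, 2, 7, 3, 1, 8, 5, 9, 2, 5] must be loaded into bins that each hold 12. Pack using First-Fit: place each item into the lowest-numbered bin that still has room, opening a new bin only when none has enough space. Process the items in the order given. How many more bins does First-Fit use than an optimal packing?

First-Fit: [9,2,1] [3,2,7] [3,8] [5,2,5] [9] → 5 bins.
Total size 56; any packing needs at least ⌈56/12⌉ = 5 bins.
So 5 is already optimal.

0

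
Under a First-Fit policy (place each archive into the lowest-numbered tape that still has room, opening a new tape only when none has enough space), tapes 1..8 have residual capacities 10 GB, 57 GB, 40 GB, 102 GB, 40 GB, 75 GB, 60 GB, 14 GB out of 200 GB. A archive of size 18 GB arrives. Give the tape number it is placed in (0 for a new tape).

2

Tapes with room: tape 2 (57 GB), tape 3 (40 GB), tape 4 (102 GB), tape 5 (40 GB), tape 6 (75 GB), tape 7 (60 GB).
The first with room is tape 2.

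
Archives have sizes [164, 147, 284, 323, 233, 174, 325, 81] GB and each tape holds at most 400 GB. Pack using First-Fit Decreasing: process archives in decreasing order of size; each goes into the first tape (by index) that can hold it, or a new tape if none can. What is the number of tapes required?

Sorted descending: 325, 323, 284, 233, 174, 164, 147, 81.
Put 325 GB in tape 1; 75 GB remain.
Put 323 GB in tape 2; 77 GB remain.
Put 284 GB in tape 3; 116 GB remain.
Put 233 GB in tape 4; 167 GB remain.
Put 174 GB in tape 5; 226 GB remain.
Put 164 GB in tape 4; 3 GB remain.
Put 147 GB in tape 5; 79 GB remain.
Put 81 GB in tape 3; 35 GB remain.

5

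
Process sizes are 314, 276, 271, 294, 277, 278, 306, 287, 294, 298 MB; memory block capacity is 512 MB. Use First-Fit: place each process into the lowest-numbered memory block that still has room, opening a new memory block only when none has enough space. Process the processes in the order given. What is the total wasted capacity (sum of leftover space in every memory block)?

Put 314 MB in memory block 1; 198 MB remain.
Put 276 MB in memory block 2; 236 MB remain.
Put 271 MB in memory block 3; 241 MB remain.
Put 294 MB in memory block 4; 218 MB remain.
Put 277 MB in memory block 5; 235 MB remain.
Put 278 MB in memory block 6; 234 MB remain.
Put 306 MB in memory block 7; 206 MB remain.
Put 287 MB in memory block 8; 225 MB remain.
Put 294 MB in memory block 9; 218 MB remain.
Put 298 MB in memory block 10; 214 MB remain.
10 memory blocks × 512 MB = 5120 MB; used 2895 MB; unused 2225 MB.

2225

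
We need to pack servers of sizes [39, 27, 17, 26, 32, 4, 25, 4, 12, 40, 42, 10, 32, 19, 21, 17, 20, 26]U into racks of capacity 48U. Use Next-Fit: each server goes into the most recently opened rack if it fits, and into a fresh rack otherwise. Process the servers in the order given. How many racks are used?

11

rack 1: place 39U, 9U left
rack 2: place 27U, 21U left
rack 2: place 17U, 4U left
rack 3: place 26U, 22U left
rack 4: place 32U, 16U left
rack 4: place 4U, 12U left
rack 5: place 25U, 23U left
rack 5: place 4U, 19U left
rack 5: place 12U, 7U left
rack 6: place 40U, 8U left
rack 7: place 42U, 6U left
rack 8: place 10U, 38U left
rack 8: place 32U, 6U left
rack 9: place 19U, 29U left
rack 9: place 21U, 8U left
rack 10: place 17U, 31U left
rack 10: place 20U, 11U left
rack 11: place 26U, 22U left
Final racks: [39] [27,17] [26] [32,4] [25,4,12] [40] [42] [10,32] [19,21] [17,20] [26].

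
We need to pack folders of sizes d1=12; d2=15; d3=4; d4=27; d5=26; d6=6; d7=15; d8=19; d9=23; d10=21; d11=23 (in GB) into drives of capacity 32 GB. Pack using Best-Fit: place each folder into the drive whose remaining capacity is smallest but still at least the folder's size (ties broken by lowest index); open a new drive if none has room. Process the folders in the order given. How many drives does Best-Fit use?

8

d1 (12 GB) → drive 1 (remaining 20 GB)
d2 (15 GB) → drive 1 (remaining 5 GB)
d3 (4 GB) → drive 1 (remaining 1 GB)
d4 (27 GB) → drive 2 (remaining 5 GB)
d5 (26 GB) → drive 3 (remaining 6 GB)
d6 (6 GB) → drive 3 (remaining 0 GB)
d7 (15 GB) → drive 4 (remaining 17 GB)
d8 (19 GB) → drive 5 (remaining 13 GB)
d9 (23 GB) → drive 6 (remaining 9 GB)
d10 (21 GB) → drive 7 (remaining 11 GB)
d11 (23 GB) → drive 8 (remaining 9 GB)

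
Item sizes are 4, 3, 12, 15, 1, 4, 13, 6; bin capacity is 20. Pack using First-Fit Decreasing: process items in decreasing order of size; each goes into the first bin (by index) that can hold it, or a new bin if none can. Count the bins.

Sorted descending: 15, 13, 12, 6, 4, 4, 3, 1.
15 → bin 1 (remaining 5)
13 → bin 2 (remaining 7)
12 → bin 3 (remaining 8)
6 → bin 2 (remaining 1)
4 → bin 1 (remaining 1)
4 → bin 3 (remaining 4)
3 → bin 3 (remaining 1)
1 → bin 1 (remaining 0)

3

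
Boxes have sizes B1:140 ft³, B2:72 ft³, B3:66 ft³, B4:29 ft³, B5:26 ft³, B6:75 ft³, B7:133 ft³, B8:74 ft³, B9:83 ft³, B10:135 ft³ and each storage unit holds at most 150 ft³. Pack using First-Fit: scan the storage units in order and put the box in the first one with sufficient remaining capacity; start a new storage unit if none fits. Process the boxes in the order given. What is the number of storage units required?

7 storage units

Put B1 (140 ft³) in storage unit 1; 10 ft³ remain.
Put B2 (72 ft³) in storage unit 2; 78 ft³ remain.
Put B3 (66 ft³) in storage unit 2; 12 ft³ remain.
Put B4 (29 ft³) in storage unit 3; 121 ft³ remain.
Put B5 (26 ft³) in storage unit 3; 95 ft³ remain.
Put B6 (75 ft³) in storage unit 3; 20 ft³ remain.
Put B7 (133 ft³) in storage unit 4; 17 ft³ remain.
Put B8 (74 ft³) in storage unit 5; 76 ft³ remain.
Put B9 (83 ft³) in storage unit 6; 67 ft³ remain.
Put B10 (135 ft³) in storage unit 7; 15 ft³ remain.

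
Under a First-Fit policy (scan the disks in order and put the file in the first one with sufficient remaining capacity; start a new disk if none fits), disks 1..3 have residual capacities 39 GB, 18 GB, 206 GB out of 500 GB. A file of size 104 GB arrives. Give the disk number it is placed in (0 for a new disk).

Disks with room: disk 3 (206 GB).
The first with room is disk 3.

3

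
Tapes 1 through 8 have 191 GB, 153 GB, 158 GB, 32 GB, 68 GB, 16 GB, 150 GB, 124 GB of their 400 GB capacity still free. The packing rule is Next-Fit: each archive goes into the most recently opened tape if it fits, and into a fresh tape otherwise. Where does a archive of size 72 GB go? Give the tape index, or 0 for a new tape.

8

Next-Fit only looks at tape 8, which has 124 GB free.
72 GB fits there.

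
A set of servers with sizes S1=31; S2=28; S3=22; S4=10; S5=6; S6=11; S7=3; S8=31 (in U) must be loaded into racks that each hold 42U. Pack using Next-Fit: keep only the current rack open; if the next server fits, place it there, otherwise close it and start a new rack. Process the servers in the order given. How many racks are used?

5 racks

rack 1: place S1 (31U), 11U left
rack 2: place S2 (28U), 14U left
rack 3: place S3 (22U), 20U left
rack 3: place S4 (10U), 10U left
rack 3: place S5 (6U), 4U left
rack 4: place S6 (11U), 31U left
rack 4: place S7 (3U), 28U left
rack 5: place S8 (31U), 11U left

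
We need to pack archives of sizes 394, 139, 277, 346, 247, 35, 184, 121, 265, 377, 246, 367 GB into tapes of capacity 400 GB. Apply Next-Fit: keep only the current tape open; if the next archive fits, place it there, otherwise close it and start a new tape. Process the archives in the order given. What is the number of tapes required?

10 tapes

tape 1: place 394 GB, 6 GB left
tape 2: place 139 GB, 261 GB left
tape 3: place 277 GB, 123 GB left
tape 4: place 346 GB, 54 GB left
tape 5: place 247 GB, 153 GB left
tape 5: place 35 GB, 118 GB left
tape 6: place 184 GB, 216 GB left
tape 6: place 121 GB, 95 GB left
tape 7: place 265 GB, 135 GB left
tape 8: place 377 GB, 23 GB left
tape 9: place 246 GB, 154 GB left
tape 10: place 367 GB, 33 GB left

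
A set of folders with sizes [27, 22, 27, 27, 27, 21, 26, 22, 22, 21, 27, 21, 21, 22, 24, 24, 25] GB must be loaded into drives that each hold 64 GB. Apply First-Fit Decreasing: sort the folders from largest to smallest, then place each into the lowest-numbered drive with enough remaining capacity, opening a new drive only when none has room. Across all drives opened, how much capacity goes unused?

Sorted descending: 27, 27, 27, 27, 27, 26, 25, 24, 24, 22, 22, 22, 22, 21, 21, 21, 21.
drive 1: place 27 GB, 37 GB left
drive 1: place 27 GB, 10 GB left
drive 2: place 27 GB, 37 GB left
drive 2: place 27 GB, 10 GB left
drive 3: place 27 GB, 37 GB left
drive 3: place 26 GB, 11 GB left
drive 4: place 25 GB, 39 GB left
drive 4: place 24 GB, 15 GB left
drive 5: place 24 GB, 40 GB left
drive 5: place 22 GB, 18 GB left
drive 6: place 22 GB, 42 GB left
drive 6: place 22 GB, 20 GB left
drive 7: place 22 GB, 42 GB left
drive 7: place 21 GB, 21 GB left
drive 7: place 21 GB, 0 GB left
drive 8: place 21 GB, 43 GB left
drive 8: place 21 GB, 22 GB left
8 drives × 64 GB = 512 GB; used 406 GB; unused 106 GB.

106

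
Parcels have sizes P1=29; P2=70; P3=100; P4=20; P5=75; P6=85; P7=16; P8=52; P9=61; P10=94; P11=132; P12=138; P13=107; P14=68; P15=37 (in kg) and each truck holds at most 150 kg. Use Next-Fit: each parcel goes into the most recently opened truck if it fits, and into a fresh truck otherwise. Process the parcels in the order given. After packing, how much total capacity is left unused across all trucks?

416

P1 (29 kg) → truck 1 (remaining 121 kg)
P2 (70 kg) → truck 1 (remaining 51 kg)
P3 (100 kg) → truck 2 (remaining 50 kg)
P4 (20 kg) → truck 2 (remaining 30 kg)
P5 (75 kg) → truck 3 (remaining 75 kg)
P6 (85 kg) → truck 4 (remaining 65 kg)
P7 (16 kg) → truck 4 (remaining 49 kg)
P8 (52 kg) → truck 5 (remaining 98 kg)
P9 (61 kg) → truck 5 (remaining 37 kg)
P10 (94 kg) → truck 6 (remaining 56 kg)
P11 (132 kg) → truck 7 (remaining 18 kg)
P12 (138 kg) → truck 8 (remaining 12 kg)
P13 (107 kg) → truck 9 (remaining 43 kg)
P14 (68 kg) → truck 10 (remaining 82 kg)
P15 (37 kg) → truck 10 (remaining 45 kg)
10 trucks × 150 kg = 1500 kg; used 1084 kg; unused 416 kg.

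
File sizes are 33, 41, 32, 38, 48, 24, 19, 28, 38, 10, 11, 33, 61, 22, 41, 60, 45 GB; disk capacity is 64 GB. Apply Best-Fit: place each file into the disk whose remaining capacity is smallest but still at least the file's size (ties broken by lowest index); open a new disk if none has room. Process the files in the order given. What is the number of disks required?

disk 1: place 33 GB, 31 GB left
disk 2: place 41 GB, 23 GB left
disk 3: place 32 GB, 32 GB left
disk 4: place 38 GB, 26 GB left
disk 5: place 48 GB, 16 GB left
disk 4: place 24 GB, 2 GB left
disk 2: place 19 GB, 4 GB left
disk 1: place 28 GB, 3 GB left
disk 6: place 38 GB, 26 GB left
disk 5: place 10 GB, 6 GB left
disk 6: place 11 GB, 15 GB left
disk 7: place 33 GB, 31 GB left
disk 8: place 61 GB, 3 GB left
disk 7: place 22 GB, 9 GB left
disk 9: place 41 GB, 23 GB left
disk 10: place 60 GB, 4 GB left
disk 11: place 45 GB, 19 GB left
Final disks: [33,28] [41,19] [32] [38,24] [48,10] [38,11] [33,22] [61] [41] [60] [45].

11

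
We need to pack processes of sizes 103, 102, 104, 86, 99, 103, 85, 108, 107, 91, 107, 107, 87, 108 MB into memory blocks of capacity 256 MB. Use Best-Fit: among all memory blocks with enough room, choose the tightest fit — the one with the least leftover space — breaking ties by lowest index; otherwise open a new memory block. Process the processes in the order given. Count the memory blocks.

103 MB → memory block 1 (remaining 153 MB)
102 MB → memory block 1 (remaining 51 MB)
104 MB → memory block 2 (remaining 152 MB)
86 MB → memory block 2 (remaining 66 MB)
99 MB → memory block 3 (remaining 157 MB)
103 MB → memory block 3 (remaining 54 MB)
85 MB → memory block 4 (remaining 171 MB)
108 MB → memory block 4 (remaining 63 MB)
107 MB → memory block 5 (remaining 149 MB)
91 MB → memory block 5 (remaining 58 MB)
107 MB → memory block 6 (remaining 149 MB)
107 MB → memory block 6 (remaining 42 MB)
87 MB → memory block 7 (remaining 169 MB)
108 MB → memory block 7 (remaining 61 MB)

7 memory blocks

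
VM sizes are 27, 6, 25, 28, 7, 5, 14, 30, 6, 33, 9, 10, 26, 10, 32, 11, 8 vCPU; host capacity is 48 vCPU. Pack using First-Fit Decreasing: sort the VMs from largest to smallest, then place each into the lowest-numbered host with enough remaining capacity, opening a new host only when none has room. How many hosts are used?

7 hosts

Sorted descending: 33, 32, 30, 28, 27, 26, 25, 14, 11, 10, 10, 9, 8, 7, 6, 6, 5.
Put 33 vCPU in host 1; 15 vCPU remain.
Put 32 vCPU in host 2; 16 vCPU remain.
Put 30 vCPU in host 3; 18 vCPU remain.
Put 28 vCPU in host 4; 20 vCPU remain.
Put 27 vCPU in host 5; 21 vCPU remain.
Put 26 vCPU in host 6; 22 vCPU remain.
Put 25 vCPU in host 7; 23 vCPU remain.
Put 14 vCPU in host 1; 1 vCPU remain.
Put 11 vCPU in host 2; 5 vCPU remain.
Put 10 vCPU in host 3; 8 vCPU remain.
Put 10 vCPU in host 4; 10 vCPU remain.
Put 9 vCPU in host 4; 1 vCPU remain.
Put 8 vCPU in host 3; 0 vCPU remain.
Put 7 vCPU in host 5; 14 vCPU remain.
Put 6 vCPU in host 5; 8 vCPU remain.
Put 6 vCPU in host 5; 2 vCPU remain.
Put 5 vCPU in host 2; 0 vCPU remain.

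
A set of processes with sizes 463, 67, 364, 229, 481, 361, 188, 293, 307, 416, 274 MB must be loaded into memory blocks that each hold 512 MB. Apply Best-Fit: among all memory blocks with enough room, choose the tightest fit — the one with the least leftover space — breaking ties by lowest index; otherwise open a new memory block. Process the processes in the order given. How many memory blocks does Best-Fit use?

memory block 1: place 463 MB, 49 MB left
memory block 2: place 67 MB, 445 MB left
memory block 2: place 364 MB, 81 MB left
memory block 3: place 229 MB, 283 MB left
memory block 4: place 481 MB, 31 MB left
memory block 5: place 361 MB, 151 MB left
memory block 3: place 188 MB, 95 MB left
memory block 6: place 293 MB, 219 MB left
memory block 7: place 307 MB, 205 MB left
memory block 8: place 416 MB, 96 MB left
memory block 9: place 274 MB, 238 MB left
Final memory blocks: [463] [67,364] [229,188] [481] [361] [293] [307] [416] [274].

9 memory blocks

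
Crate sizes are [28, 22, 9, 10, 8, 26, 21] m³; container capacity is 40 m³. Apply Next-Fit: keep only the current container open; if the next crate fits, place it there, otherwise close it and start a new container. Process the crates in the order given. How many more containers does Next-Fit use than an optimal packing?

Next-Fit: [28] [22,9] [10,8] [26] [21] → 5 containers.
Total size 124 m³; any packing needs at least ⌈124/40⌉ = 4 containers.
An optimal packing achieves that bound: [28,10] [26,9] [22,8] [21] → 4 containers.
Excess: 5 − 4 = 1.

1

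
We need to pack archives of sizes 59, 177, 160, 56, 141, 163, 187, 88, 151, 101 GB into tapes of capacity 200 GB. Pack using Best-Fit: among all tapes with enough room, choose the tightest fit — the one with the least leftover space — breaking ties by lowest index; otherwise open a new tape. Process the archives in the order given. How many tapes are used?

8 tapes

Put 59 GB in tape 1; 141 GB remain.
Put 177 GB in tape 2; 23 GB remain.
Put 160 GB in tape 3; 40 GB remain.
Put 56 GB in tape 1; 85 GB remain.
Put 141 GB in tape 4; 59 GB remain.
Put 163 GB in tape 5; 37 GB remain.
Put 187 GB in tape 6; 13 GB remain.
Put 88 GB in tape 7; 112 GB remain.
Put 151 GB in tape 8; 49 GB remain.
Put 101 GB in tape 7; 11 GB remain.
Final tapes: [59,56] [177] [160] [141] [163] [187] [88,101] [151].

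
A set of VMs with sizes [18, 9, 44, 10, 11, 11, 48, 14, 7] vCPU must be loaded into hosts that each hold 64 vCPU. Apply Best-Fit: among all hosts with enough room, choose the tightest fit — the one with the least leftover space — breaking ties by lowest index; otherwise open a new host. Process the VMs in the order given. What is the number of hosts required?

3

18 vCPU → host 1 (remaining 46 vCPU)
9 vCPU → host 1 (remaining 37 vCPU)
44 vCPU → host 2 (remaining 20 vCPU)
10 vCPU → host 2 (remaining 10 vCPU)
11 vCPU → host 1 (remaining 26 vCPU)
11 vCPU → host 1 (remaining 15 vCPU)
48 vCPU → host 3 (remaining 16 vCPU)
14 vCPU → host 1 (remaining 1 vCPU)
7 vCPU → host 2 (remaining 3 vCPU)
Final hosts: [18,9,11,11,14] [44,10,7] [48].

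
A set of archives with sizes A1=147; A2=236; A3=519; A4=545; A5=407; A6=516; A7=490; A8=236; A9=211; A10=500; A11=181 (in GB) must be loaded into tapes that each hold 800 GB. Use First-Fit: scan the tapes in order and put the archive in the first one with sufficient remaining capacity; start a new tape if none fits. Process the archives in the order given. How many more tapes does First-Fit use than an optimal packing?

0

First-Fit: [147,236,407] [519,236] [545,211] [516,181] [490] [500] → 6 tapes.
6 archives exceed 400 GB (half the capacity), and no two of those can share a tape, so at least 6 tapes are needed.
So 6 is already optimal.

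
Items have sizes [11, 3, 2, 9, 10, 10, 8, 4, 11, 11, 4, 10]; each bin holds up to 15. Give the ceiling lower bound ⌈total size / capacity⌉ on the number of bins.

7

Total size = 11 + 3 + 2 + 9 + 10 + 10 + 8 + 4 + 11 + 11 + 4 + 10 = 93.
⌈93 / 15⌉ = 7.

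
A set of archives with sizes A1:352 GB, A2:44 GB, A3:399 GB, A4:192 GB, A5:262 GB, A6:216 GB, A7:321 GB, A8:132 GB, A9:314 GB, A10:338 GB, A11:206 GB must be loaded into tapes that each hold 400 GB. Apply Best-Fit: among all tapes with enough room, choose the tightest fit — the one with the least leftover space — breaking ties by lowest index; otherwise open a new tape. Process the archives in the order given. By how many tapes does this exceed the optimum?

0

Best-Fit: [352,44] [399] [192,206] [262,132] [216] [321] [314] [338] → 8 tapes.
8 archives exceed 200 GB (half the capacity), and no two of those can share a tape, so at least 8 tapes are needed.
So 8 is already optimal.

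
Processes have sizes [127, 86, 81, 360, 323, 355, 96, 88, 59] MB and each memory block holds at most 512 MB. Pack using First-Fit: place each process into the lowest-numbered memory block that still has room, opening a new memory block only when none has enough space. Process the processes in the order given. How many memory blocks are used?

Put 127 MB in memory block 1; 385 MB remain.
Put 86 MB in memory block 1; 299 MB remain.
Put 81 MB in memory block 1; 218 MB remain.
Put 360 MB in memory block 2; 152 MB remain.
Put 323 MB in memory block 3; 189 MB remain.
Put 355 MB in memory block 4; 157 MB remain.
Put 96 MB in memory block 1; 122 MB remain.
Put 88 MB in memory block 1; 34 MB remain.
Put 59 MB in memory block 2; 93 MB remain.
Final memory blocks: [127,86,81,96,88] [360,59] [323] [355].

4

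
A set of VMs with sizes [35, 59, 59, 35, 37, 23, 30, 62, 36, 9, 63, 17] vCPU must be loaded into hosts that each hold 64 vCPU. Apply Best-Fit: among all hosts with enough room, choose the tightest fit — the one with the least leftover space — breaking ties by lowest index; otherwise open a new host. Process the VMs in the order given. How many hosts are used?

9

35 vCPU → host 1 (remaining 29 vCPU)
59 vCPU → host 2 (remaining 5 vCPU)
59 vCPU → host 3 (remaining 5 vCPU)
35 vCPU → host 4 (remaining 29 vCPU)
37 vCPU → host 5 (remaining 27 vCPU)
23 vCPU → host 5 (remaining 4 vCPU)
30 vCPU → host 6 (remaining 34 vCPU)
62 vCPU → host 7 (remaining 2 vCPU)
36 vCPU → host 8 (remaining 28 vCPU)
9 vCPU → host 8 (remaining 19 vCPU)
63 vCPU → host 9 (remaining 1 vCPU)
17 vCPU → host 8 (remaining 2 vCPU)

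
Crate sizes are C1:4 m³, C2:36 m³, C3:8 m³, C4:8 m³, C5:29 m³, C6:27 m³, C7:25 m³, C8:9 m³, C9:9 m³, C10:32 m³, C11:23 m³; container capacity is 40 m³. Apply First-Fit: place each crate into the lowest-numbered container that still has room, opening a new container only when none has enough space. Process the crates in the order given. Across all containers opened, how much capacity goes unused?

70

Put C1 (4 m³) in container 1; 36 m³ remain.
Put C2 (36 m³) in container 1; 0 m³ remain.
Put C3 (8 m³) in container 2; 32 m³ remain.
Put C4 (8 m³) in container 2; 24 m³ remain.
Put C5 (29 m³) in container 3; 11 m³ remain.
Put C6 (27 m³) in container 4; 13 m³ remain.
Put C7 (25 m³) in container 5; 15 m³ remain.
Put C8 (9 m³) in container 2; 15 m³ remain.
Put C9 (9 m³) in container 2; 6 m³ remain.
Put C10 (32 m³) in container 6; 8 m³ remain.
Put C11 (23 m³) in container 7; 17 m³ remain.
7 containers × 40 m³ = 280 m³; used 210 m³; unused 70 m³.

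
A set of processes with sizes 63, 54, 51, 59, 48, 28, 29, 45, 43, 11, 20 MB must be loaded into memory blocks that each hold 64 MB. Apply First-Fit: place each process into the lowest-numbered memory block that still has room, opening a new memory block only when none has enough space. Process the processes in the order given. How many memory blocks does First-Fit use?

63 MB → memory block 1 (remaining 1 MB)
54 MB → memory block 2 (remaining 10 MB)
51 MB → memory block 3 (remaining 13 MB)
59 MB → memory block 4 (remaining 5 MB)
48 MB → memory block 5 (remaining 16 MB)
28 MB → memory block 6 (remaining 36 MB)
29 MB → memory block 6 (remaining 7 MB)
45 MB → memory block 7 (remaining 19 MB)
43 MB → memory block 8 (remaining 21 MB)
11 MB → memory block 3 (remaining 2 MB)
20 MB → memory block 8 (remaining 1 MB)

8 memory blocks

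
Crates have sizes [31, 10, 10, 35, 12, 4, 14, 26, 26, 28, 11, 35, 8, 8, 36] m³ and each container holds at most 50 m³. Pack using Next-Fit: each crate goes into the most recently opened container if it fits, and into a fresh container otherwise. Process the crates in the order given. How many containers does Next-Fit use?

8

Put 31 m³ in container 1; 19 m³ remain.
Put 10 m³ in container 1; 9 m³ remain.
Put 10 m³ in container 2; 40 m³ remain.
Put 35 m³ in container 2; 5 m³ remain.
Put 12 m³ in container 3; 38 m³ remain.
Put 4 m³ in container 3; 34 m³ remain.
Put 14 m³ in container 3; 20 m³ remain.
Put 26 m³ in container 4; 24 m³ remain.
Put 26 m³ in container 5; 24 m³ remain.
Put 28 m³ in container 6; 22 m³ remain.
Put 11 m³ in container 6; 11 m³ remain.
Put 35 m³ in container 7; 15 m³ remain.
Put 8 m³ in container 7; 7 m³ remain.
Put 8 m³ in container 8; 42 m³ remain.
Put 36 m³ in container 8; 6 m³ remain.
Final containers: [31,10] [10,35] [12,4,14] [26] [26] [28,11] [35,8] [8,36].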